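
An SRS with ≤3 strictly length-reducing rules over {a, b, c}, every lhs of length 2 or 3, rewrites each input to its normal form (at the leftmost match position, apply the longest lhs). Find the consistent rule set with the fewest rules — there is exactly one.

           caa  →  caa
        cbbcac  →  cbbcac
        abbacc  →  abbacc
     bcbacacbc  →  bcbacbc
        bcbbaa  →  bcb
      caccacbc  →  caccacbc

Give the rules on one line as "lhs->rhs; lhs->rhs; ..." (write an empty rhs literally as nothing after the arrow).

aca->a; baa->

  | caa
  | cbbcac
  | abbacc
  | bcbacacbc => bcbacbc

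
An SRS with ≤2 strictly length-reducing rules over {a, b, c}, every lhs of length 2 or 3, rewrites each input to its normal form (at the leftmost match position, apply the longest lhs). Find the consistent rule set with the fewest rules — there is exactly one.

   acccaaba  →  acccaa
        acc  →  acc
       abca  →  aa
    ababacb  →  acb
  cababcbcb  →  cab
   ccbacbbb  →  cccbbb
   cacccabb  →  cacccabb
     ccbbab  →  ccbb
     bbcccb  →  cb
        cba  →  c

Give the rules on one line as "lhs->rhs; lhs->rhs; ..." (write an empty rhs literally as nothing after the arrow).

ba->; bc->

  | acccaaba => acccaa
  | acc
  | abca => aa
  | ababacb => abacb => acb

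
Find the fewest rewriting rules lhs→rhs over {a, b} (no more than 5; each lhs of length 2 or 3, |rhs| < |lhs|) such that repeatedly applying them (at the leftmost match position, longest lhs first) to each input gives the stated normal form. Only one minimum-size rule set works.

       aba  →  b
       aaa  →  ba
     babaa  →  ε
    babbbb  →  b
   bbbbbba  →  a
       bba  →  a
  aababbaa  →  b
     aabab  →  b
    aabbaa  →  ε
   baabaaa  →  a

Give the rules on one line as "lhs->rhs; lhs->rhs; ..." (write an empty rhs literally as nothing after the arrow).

aa->b; ab->b; aba->ab; bb->

  | aba => ab => b
  | aaa => ba
  | babaa => baba => bab => bb => ε
  | babbbb => bbbbb => bbb => b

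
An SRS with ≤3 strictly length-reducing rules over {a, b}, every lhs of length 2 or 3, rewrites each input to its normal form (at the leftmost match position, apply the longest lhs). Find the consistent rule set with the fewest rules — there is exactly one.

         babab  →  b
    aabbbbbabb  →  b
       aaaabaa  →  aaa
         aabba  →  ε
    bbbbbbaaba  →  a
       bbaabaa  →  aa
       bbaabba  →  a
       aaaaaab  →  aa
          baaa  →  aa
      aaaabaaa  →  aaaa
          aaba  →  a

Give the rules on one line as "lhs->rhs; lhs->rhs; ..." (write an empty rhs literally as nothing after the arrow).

  | babab => bab => b
  | aabbbbbabb => babbbbabb => bbbbabb => bbbabb => bbabb => babb => bb => b
  | aaaabaa => aabaaa => baaaa => aaa
  | aabba => baba => ba => ε

aab->ba; ba->; bb->b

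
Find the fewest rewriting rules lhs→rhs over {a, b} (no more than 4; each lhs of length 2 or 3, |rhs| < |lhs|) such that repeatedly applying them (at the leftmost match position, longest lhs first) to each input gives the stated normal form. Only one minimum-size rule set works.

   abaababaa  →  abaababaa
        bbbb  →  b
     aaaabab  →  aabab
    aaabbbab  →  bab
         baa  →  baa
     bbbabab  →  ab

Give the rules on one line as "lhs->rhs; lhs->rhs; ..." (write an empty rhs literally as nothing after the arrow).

aaa->a; abb->; bb->b; bba->ab

  | abaababaa
  | bbbb => bbb => bb => b
  | aaaabab => aabab
  | aaabbbab => abbbab => bab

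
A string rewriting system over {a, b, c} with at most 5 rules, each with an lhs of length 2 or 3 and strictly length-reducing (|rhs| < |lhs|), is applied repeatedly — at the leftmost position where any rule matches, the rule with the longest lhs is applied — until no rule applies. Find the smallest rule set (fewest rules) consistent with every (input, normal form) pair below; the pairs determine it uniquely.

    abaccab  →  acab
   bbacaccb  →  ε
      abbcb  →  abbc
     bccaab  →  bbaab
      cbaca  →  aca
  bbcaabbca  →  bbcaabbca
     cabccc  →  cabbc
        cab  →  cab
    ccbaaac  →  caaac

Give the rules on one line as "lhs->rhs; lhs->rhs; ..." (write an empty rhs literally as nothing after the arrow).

bac->; bcb->bc; bcc->bb; cb->

  | abaccab => acab
  | bbacaccb => baccb => cb => ε
  | abbcb => abbc
  | bccaab => bbaab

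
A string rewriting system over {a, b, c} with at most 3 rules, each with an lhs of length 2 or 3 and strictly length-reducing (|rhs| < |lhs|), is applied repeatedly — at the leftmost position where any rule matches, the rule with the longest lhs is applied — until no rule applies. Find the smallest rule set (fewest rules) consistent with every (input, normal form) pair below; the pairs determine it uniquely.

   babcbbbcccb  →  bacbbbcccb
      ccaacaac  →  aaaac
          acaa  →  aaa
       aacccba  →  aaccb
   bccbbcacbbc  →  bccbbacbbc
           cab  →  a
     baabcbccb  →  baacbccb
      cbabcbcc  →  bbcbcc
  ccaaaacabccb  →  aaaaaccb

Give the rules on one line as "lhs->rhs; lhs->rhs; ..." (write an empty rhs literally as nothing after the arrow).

ab->a; ca->a; cba->b

  | babcbbbcccb => bacbbbcccb
  | ccaacaac => caacaac => aacaac => aaaac
  | acaa => aaa
  | aacccba => aaccb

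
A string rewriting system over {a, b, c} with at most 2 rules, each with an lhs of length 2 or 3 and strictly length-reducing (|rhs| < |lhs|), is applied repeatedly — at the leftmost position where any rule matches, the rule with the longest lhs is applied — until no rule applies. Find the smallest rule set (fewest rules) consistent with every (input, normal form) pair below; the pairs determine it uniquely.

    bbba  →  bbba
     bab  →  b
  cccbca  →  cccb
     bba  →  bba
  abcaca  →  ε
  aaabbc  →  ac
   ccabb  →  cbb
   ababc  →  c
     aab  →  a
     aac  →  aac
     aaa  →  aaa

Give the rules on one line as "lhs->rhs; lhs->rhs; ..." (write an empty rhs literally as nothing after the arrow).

  | bbba
  | bab => b
  | cccbca => cccb
  | bba

ab->; ca->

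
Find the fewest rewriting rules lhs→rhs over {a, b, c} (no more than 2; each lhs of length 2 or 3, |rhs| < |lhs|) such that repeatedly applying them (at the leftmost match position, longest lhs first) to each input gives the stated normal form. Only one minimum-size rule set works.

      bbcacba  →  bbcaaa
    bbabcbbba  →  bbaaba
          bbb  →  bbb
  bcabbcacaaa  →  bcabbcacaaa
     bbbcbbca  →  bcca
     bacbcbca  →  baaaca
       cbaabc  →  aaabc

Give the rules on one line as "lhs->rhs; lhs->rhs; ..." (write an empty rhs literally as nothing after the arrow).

bcb->c; cb->a

  | bbcacba => bbcaaa
  | bbabcbbba => bbacbba => bbaaba
  | bbb
  | bcabbcacaaa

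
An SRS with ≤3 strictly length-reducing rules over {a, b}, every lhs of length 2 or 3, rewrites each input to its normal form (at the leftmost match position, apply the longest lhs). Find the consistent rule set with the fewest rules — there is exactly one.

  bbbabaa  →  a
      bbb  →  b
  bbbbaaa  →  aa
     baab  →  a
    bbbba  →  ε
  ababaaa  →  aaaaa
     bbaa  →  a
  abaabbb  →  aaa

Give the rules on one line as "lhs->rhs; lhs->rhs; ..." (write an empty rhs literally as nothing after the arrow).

  | bbbabaa => bbabaa => babaa => baa => a
  | bbb => bb => b
  | bbbbaaa => bbbaaa => bbaaa => baaa => aa
  | baab => ab => a

ab->a; ba->; bb->b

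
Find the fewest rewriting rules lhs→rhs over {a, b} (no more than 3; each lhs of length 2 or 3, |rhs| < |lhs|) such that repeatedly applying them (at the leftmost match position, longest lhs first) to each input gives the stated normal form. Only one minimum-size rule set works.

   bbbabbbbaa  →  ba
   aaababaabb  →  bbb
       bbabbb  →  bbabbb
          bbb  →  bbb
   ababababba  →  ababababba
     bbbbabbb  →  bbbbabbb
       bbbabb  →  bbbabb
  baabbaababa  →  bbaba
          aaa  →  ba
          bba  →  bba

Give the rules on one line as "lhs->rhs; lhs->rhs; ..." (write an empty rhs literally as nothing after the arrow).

  | bbbabbbbaa => bbbabbbaa => bbbabbaa => bbbabaa => bbbaaa => bbaaa => baaa => aaa => ba
  | aaababaabb => bababaabb => babaaabb => baaaabb => aaaabb => baabb => aabb => bbb
  | bbabbb
  | bbb

aa->b; baa->aa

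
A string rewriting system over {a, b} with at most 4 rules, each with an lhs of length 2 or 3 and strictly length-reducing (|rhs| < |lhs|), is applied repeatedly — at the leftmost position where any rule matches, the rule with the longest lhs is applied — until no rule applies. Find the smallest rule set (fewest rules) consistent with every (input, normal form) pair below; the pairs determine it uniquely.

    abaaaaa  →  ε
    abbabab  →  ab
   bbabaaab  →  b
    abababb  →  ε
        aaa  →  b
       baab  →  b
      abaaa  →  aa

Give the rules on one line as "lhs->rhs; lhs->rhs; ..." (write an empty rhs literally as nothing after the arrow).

  | abaaaaa => aaaa => ba => ε
  | abbabab => abab => ab
  | bbabaaab => bbaaab => bab => b
  | abababb => ababb => abb => ε

aaa->b; abb->; ba->; baa->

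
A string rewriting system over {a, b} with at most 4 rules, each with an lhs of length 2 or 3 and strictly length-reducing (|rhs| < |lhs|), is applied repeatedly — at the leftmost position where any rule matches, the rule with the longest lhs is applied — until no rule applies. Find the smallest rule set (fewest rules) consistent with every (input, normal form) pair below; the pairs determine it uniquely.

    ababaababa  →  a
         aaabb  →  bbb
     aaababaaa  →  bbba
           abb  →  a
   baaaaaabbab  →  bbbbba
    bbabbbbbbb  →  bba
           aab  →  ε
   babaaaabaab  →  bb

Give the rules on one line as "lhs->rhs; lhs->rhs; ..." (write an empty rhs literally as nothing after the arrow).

aa->a; aaa->b; aab->; ab->a

  | ababaababa => aabaababa => aababa => aba => aa => a
  | aaabb => bbb
  | aaababaaa => bbabaaa => bbaaaa => bbba
  | abb => ab => a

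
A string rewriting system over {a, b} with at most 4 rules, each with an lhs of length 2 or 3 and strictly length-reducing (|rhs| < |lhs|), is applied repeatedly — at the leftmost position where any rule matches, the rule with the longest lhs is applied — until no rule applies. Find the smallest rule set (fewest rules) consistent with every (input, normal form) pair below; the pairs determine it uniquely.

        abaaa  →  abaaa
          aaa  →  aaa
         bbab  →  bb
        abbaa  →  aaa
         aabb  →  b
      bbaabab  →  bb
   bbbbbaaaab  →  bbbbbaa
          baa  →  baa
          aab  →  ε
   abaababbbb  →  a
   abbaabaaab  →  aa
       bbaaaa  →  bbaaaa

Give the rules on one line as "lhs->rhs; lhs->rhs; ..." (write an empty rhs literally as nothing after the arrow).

  | abaaa
  | aaa
  | bbab => bb
  | abbaa => aaa

aab->; abb->a; bab->b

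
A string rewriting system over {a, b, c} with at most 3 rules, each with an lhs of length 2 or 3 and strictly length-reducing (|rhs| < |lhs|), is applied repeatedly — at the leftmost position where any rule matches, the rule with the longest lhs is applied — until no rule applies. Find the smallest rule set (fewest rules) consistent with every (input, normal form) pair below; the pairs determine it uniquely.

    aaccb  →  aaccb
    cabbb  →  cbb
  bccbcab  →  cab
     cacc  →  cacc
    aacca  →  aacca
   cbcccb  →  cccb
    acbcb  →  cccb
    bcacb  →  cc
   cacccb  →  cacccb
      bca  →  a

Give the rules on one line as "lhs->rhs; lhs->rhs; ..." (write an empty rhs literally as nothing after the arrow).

abb->b; acb->cc; bc->

  | aaccb
  | cabbb => cbb
  | bccbcab => cbcab => cab
  | cacc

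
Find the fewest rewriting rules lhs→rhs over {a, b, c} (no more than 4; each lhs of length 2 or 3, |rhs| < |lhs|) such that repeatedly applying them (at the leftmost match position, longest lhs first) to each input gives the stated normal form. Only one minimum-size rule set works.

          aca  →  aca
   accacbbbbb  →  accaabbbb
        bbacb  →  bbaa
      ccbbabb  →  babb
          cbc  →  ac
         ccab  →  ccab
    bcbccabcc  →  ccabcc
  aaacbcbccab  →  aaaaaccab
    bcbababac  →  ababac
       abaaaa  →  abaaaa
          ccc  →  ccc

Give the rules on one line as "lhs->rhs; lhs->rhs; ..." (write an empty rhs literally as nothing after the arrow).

  | aca
  | accacbbbbb => accaabbbb
  | bbacb => bbaa
  | ccbbabb => babb

bcb->; cb->a; ccb->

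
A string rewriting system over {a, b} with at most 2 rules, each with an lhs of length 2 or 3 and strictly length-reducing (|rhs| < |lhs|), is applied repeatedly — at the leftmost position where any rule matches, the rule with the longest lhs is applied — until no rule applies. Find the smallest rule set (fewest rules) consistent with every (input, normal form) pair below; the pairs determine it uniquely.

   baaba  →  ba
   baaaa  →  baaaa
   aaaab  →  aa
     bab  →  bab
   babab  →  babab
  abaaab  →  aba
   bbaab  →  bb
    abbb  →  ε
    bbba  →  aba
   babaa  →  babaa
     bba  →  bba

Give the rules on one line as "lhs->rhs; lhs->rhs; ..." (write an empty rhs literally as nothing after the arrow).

aab->; bbb->ab

  | baaba => ba
  | baaaa
  | aaaab => aa
  | bab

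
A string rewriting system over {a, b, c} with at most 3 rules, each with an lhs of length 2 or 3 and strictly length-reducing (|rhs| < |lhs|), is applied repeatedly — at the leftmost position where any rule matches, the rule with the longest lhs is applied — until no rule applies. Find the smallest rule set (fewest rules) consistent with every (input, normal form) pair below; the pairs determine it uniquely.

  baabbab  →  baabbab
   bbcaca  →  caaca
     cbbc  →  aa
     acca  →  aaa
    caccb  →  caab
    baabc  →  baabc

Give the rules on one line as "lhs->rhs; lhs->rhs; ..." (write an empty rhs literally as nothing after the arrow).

  | baabbab
  | bbcaca => caaca
  | cbbc => cca => aa
  | acca => aaa

bbc->ca; cc->a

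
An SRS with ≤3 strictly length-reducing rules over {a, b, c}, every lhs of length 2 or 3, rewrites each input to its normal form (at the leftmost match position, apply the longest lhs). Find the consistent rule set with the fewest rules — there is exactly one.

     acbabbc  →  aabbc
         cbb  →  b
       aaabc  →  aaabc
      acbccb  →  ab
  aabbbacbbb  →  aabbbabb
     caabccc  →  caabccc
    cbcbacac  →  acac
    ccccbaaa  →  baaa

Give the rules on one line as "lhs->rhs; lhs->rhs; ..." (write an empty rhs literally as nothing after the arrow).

cb->; ccb->b

  | acbabbc => aabbc
  | cbb => b
  | aaabc
  | acbccb => accb => ab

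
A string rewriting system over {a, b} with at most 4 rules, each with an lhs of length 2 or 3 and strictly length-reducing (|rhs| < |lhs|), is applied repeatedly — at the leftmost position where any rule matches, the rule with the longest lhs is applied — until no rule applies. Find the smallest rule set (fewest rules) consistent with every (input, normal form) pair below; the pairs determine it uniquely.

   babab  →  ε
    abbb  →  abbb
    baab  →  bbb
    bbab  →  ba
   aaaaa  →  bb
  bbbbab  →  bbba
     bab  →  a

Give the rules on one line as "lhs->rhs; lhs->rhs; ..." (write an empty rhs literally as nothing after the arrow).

  | babab => aab => ε
  | abbb
  | baab => bbb
  | bbab => ba

aaa->b; aab->; baa->bb; bab->a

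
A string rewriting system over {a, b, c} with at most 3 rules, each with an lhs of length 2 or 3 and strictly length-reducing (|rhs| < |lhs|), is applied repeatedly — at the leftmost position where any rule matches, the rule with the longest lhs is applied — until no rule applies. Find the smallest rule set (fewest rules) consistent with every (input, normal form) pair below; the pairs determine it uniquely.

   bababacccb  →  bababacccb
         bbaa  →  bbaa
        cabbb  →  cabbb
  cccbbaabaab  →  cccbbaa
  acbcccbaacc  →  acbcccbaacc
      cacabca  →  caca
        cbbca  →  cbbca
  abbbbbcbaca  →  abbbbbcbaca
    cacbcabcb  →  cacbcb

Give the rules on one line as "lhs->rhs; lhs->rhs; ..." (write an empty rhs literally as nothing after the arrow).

  | bababacccb
  | bbaa
  | cabbb
  | cccbbaabaab => cccbbaaab => cccbbaa

aab->a; abc->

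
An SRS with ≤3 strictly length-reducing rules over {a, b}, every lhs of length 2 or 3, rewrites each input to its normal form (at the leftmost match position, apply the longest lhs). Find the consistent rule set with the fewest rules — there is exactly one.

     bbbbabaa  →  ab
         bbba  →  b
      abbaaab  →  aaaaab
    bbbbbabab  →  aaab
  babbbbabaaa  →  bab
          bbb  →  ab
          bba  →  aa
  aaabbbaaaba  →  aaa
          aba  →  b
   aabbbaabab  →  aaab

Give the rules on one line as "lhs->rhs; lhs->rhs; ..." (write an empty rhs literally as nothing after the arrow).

aba->b; bb->a

  | bbbbabaa => abbabaa => aaabaa => aaba => ab
  | bbba => aba => b
  | abbaaab => aaaaab
  | bbbbbabab => abbbabab => aababab => abbab => aaab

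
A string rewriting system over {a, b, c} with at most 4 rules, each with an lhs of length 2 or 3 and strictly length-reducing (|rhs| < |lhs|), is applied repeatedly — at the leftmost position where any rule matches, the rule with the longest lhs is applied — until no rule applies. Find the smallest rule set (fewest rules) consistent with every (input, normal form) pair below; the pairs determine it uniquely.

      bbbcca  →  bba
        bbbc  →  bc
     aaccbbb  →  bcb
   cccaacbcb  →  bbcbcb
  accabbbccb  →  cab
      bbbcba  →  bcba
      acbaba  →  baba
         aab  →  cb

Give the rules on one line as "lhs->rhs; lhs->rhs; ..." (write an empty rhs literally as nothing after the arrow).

  | bbbcca => bcca => bba
  | bbbc => bc
  | aaccbbb => cccbbb => bcbbb => bcb
  | cccaacbcb => bcaacbcb => bcccbcb => bbcbcb

aa->c; ac->; bbb->b; cc->b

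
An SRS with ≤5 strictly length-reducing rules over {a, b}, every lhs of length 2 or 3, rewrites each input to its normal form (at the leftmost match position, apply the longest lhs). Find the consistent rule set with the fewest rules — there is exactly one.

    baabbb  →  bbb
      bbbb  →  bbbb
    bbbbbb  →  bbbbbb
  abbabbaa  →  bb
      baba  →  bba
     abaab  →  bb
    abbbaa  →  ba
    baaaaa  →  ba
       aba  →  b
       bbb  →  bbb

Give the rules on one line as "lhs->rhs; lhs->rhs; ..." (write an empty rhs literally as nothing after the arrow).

aa->b; ab->a; baa->; bab->bb

  | baabbb => bbb
  | bbbb
  | bbbbbb
  | abbabbaa => ababbaa => aabbaa => bbbaa => bb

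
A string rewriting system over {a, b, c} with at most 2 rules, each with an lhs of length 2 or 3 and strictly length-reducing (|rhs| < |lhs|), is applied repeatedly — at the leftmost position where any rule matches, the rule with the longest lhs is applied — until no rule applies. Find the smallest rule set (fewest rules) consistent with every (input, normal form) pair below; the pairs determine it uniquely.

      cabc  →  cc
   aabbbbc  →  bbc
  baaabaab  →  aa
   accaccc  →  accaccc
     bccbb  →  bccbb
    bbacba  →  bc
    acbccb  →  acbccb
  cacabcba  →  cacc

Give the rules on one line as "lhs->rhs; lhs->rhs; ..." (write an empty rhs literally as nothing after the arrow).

ab->; ba->

  | cabc => cc
  | aabbbbc => abbbc => bbc
  | baaabaab => aabaab => aaab => aa
  | accaccc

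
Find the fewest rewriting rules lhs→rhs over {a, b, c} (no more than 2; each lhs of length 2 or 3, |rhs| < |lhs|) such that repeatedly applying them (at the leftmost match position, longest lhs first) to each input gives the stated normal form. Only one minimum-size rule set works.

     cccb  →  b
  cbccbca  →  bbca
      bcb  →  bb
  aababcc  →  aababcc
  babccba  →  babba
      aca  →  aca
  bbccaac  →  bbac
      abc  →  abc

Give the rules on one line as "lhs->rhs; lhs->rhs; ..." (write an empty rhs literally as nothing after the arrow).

  | cccb => ccb => cb => b
  | cbccbca => bccbca => bcbca => bbca
  | bcb => bb
  | aababcc

cb->b; cca->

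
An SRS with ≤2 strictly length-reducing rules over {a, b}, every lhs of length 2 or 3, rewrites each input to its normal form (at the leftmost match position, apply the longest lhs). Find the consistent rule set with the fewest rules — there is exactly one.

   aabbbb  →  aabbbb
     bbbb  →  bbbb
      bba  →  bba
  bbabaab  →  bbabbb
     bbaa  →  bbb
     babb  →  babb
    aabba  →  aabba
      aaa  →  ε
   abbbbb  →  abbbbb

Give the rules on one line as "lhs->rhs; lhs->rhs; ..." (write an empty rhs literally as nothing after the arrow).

  | aabbbb
  | bbbb
  | bba
  | bbabaab => bbabbb

aaa->; baa->bb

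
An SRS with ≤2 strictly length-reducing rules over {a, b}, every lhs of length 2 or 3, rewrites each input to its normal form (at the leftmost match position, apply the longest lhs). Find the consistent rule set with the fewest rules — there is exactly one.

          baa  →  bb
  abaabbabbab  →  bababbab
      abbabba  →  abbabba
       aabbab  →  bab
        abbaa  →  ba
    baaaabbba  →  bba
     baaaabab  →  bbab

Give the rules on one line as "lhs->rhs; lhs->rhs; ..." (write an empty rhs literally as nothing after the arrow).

aa->b; bbb->aa

  | baa => bb
  | abaabbabbab => abbbbabbab => aaababbab => bababbab
  | abbabba
  | aabbab => bbbab => aaab => bab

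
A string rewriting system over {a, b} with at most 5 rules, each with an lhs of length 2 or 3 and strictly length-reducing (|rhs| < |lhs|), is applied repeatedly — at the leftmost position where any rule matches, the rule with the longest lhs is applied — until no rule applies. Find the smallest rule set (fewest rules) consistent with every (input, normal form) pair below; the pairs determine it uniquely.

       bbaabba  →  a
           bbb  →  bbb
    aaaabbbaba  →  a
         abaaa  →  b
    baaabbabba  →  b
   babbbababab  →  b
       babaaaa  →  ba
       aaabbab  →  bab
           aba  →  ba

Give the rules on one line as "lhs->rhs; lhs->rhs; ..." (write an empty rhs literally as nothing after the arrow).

aa->b; aba->ba; baa->a; bba->

  | bbaabba => abba => a
  | bbb
  | aaaabbbaba => baabbbaba => abbbaba => abba => a
  | abaaa => baaa => aa => b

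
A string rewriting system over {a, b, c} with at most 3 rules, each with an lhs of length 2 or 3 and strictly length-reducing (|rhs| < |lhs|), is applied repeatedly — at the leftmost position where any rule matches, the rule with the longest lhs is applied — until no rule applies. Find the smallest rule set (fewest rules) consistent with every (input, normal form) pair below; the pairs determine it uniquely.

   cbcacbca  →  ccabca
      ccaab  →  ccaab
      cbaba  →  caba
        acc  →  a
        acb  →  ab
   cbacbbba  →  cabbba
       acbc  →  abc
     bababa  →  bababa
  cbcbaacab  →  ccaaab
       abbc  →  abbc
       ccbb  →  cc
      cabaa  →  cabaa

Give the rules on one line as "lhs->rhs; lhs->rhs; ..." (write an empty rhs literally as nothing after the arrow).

  | cbcacbca => ccacbca => ccabca
  | ccaab
  | cbaba => caba
  | acc => ac => a

ac->a; cb->c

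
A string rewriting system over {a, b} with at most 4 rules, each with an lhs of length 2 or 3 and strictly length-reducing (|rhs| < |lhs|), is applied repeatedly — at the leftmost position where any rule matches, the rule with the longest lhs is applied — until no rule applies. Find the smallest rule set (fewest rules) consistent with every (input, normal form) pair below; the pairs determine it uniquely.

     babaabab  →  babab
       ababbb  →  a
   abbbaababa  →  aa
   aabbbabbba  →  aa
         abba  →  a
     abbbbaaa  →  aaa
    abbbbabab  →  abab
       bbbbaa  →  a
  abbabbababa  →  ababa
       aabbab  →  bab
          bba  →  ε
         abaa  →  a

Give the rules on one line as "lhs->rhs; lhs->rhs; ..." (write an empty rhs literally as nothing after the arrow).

  | babaabab => babab
  | ababbb => abaa => a
  | abbbaababa => aaaababa => aaaba => aa
  | aabbbabbba => bbabbba => bbba => aa

aab->; baa->; bba->; bbb->a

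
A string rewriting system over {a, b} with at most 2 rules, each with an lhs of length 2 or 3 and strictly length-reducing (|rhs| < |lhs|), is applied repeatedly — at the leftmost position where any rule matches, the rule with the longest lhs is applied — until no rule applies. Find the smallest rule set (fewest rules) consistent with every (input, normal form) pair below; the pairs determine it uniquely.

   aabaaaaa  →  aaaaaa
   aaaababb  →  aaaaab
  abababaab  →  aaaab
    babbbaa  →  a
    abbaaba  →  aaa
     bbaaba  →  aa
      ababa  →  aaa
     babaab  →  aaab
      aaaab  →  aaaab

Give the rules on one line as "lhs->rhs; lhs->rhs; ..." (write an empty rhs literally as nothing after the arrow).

  | aabaaaaa => aaaaaa
  | aaaababb => aaaaab
  | abababaab => aaabaab => aaaab
  | babbbaa => abbaa => aba => a

ba->; bab->a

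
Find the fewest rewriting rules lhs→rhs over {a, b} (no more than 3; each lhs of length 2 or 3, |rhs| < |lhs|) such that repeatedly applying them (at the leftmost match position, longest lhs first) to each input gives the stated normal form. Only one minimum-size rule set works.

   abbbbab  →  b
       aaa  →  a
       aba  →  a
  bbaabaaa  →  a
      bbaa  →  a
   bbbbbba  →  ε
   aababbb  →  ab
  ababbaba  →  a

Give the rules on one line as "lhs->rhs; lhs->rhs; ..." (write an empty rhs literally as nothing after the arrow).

  | abbbbab => aabbab => bbab => aab => b
  | aaa => a
  | aba => a
  | bbaabaaa => aaabaaa => abaaa => aaa => a

aa->; ba->; bb->a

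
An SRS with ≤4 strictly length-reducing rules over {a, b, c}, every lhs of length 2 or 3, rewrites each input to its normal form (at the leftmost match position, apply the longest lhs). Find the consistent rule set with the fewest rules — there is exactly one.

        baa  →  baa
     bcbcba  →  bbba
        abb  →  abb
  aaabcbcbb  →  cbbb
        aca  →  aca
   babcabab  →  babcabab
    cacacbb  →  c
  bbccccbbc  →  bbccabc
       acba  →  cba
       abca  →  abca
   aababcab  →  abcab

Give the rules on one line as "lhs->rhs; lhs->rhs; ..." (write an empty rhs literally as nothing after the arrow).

  | baa
  | bcbcba => bbcba => bbba
  | abb
  | aaabcbcbb => acbcbb => cbcbb => cbbb

aab->; acb->cb; bcb->bb; ccb->a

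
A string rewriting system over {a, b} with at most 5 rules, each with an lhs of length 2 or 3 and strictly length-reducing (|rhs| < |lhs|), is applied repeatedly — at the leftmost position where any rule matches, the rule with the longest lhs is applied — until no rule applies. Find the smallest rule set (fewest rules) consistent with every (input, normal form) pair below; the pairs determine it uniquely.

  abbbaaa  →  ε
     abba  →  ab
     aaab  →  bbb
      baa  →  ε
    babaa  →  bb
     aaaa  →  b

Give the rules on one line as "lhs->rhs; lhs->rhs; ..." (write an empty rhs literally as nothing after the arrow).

aa->; aaa->bb; ba->a; bba->b

  | abbbaaa => abbaa => aba => aa => ε
  | abba => ab
  | aaab => bbb
  | baa => aa => ε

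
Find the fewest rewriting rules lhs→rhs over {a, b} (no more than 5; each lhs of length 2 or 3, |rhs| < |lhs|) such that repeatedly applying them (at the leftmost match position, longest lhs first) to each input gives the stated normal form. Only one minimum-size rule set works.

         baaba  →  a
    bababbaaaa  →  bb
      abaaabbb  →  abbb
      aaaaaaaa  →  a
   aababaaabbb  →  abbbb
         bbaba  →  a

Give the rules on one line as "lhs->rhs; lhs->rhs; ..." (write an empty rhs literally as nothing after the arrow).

aa->a; ba->a; baa->; bab->bb

  | baaba => ba => a
  | bababbaaaa => bbabbaaaa => bbbbaaaa => bbbaa => bb
  | abaaabbb => aabbb => abbb
  | aaaaaaaa => aaaaaaa => aaaaaa => aaaaa => aaaa => aaa => aa => a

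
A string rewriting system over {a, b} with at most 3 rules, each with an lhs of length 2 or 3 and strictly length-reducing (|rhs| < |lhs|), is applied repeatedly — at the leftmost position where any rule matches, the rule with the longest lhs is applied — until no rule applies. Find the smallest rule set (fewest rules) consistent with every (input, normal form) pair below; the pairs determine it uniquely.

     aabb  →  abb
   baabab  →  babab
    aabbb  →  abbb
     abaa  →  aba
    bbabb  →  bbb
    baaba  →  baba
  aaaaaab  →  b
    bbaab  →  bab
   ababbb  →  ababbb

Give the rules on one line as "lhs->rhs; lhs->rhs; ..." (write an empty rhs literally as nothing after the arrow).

  | aabb => abb
  | baabab => babab
  | aabbb => abbb
  | abaa => aba

aa->a; aaa->; bba->b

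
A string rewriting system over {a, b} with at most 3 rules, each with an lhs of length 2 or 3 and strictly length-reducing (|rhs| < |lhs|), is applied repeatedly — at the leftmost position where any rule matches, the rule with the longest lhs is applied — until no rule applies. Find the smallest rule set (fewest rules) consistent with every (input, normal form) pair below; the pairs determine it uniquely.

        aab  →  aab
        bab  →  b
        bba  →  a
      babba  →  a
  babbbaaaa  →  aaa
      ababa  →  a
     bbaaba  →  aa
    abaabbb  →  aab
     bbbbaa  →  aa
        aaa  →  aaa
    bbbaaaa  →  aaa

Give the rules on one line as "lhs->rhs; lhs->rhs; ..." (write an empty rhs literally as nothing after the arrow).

  | aab
  | bab => b
  | bba => a
  | babba => bba => a

ba->; bb->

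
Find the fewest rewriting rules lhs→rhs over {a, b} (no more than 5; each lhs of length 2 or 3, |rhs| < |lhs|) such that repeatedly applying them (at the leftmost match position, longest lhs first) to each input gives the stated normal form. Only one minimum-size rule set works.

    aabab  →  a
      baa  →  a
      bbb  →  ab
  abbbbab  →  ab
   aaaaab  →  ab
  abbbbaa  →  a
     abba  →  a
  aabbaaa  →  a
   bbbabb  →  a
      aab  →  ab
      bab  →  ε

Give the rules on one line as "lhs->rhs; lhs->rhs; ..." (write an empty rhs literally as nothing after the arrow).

  | aabab => abab => aba => a
  | baa => a
  | bbb => ab
  | abbbbab => aabbab => abbab => aaab => aab => ab

aa->a; ba->; bab->ba; bb->a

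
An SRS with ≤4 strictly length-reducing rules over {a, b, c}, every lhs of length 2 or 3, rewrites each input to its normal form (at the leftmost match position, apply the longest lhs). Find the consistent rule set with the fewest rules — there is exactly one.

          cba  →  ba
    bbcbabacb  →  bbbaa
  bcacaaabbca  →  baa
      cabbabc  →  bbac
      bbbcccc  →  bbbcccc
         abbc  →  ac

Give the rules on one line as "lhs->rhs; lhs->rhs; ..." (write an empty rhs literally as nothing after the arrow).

  | cba => ba
  | bbcbabacb => bbbabacb => bbbaacb => bbbaab => bbbaa
  | bcacaaabbca => bcaaabbca => baabbca => baabca => baaca => baa
  | cabbabc => bbabc => bbac

ab->a; ca->; cb->b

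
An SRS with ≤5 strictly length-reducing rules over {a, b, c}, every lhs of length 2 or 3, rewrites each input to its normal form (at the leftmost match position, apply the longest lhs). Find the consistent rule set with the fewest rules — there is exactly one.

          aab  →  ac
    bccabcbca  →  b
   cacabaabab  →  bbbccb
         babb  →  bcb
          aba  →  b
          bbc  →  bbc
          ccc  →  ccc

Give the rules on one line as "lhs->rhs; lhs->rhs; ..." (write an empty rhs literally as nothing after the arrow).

ab->c; aca->cc; ca->b; cbb->

  | aab => ac
  | bccabcbca => bcbbcbca => bcbca => bcbb => b
  | cacabaabab => bcabaabab => bbbaabab => bbbacab => bbbccb
  | babb => bcb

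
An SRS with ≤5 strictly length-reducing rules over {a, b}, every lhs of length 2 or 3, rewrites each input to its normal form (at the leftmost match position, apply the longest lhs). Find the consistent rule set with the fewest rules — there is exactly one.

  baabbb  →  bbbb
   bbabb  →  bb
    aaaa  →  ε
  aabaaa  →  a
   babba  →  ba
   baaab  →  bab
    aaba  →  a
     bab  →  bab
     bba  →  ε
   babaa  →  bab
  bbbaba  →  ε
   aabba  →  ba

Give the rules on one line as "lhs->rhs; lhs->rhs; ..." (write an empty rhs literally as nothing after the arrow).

  | baabbb => bbbb
  | bbabb => bb
  | aaaa => aa => ε
  | aabaaa => aaa => a

aa->; aab->; baa->b; bba->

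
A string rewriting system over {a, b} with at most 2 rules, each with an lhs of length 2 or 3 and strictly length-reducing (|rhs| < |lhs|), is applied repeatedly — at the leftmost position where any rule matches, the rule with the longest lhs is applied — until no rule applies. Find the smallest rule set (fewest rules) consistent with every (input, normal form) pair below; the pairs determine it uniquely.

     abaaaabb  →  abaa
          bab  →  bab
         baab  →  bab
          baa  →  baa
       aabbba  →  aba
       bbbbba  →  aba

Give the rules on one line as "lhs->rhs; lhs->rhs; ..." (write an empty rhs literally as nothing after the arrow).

aab->ab; bb->a

  | abaaaabb => abaaabb => abaabb => ababb => abaa
  | bab
  | baab => bab
  | baa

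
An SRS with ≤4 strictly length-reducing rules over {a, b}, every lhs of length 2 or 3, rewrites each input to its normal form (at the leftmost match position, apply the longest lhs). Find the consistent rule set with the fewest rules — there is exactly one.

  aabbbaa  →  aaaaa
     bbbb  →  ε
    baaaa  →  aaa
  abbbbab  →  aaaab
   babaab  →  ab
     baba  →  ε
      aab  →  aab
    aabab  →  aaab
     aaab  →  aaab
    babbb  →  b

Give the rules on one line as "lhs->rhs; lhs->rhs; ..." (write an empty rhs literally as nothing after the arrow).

aba->aa; abb->aa; ba->; bb->

  | aabbbaa => aaabaa => aaaaa
  | bbbb => bb => ε
  | baaaa => aaa
  | abbbbab => aabbab => aaaab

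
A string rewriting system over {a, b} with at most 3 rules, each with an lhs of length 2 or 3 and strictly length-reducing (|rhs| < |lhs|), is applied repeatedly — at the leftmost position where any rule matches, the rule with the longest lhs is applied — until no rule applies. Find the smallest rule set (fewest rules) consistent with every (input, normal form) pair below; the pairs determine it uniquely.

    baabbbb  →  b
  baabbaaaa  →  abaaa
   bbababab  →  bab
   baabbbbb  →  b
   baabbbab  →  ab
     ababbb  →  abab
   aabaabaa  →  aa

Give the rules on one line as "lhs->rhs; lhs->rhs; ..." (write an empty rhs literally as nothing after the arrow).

aab->; bb->b; bba->ab

  | baabbbb => bbbb => bbb => bb => b
  | baabbaaaa => bbaaaa => abaaa
  | bbababab => abbabab => aabbab => bab
  | baabbbbb => bbbbb => bbbb => bbb => bb => b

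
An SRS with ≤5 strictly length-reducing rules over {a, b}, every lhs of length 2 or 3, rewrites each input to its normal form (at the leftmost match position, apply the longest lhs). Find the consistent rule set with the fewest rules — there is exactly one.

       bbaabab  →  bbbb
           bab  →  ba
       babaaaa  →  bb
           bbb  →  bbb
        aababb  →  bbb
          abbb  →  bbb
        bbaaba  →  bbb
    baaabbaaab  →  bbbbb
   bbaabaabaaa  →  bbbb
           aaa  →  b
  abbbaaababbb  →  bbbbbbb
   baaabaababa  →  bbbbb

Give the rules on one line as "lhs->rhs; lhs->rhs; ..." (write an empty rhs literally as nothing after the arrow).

aaa->b; ab->a; abb->bb; bba->bb

  | bbaabab => bbabab => bbbab => bbbb
  | bab => ba
  | babaaaa => baaaaa => bbaa => bba => bb
  | bbb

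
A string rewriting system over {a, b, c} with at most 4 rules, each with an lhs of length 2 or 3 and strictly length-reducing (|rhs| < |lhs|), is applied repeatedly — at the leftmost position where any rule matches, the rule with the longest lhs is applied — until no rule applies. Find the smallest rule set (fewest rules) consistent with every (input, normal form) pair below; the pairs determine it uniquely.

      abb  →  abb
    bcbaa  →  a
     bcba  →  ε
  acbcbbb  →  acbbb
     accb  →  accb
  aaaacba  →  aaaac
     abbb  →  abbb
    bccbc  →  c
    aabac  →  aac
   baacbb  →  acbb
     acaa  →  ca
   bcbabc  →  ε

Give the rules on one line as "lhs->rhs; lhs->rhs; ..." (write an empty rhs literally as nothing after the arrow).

aca->c; ba->; bc->

  | abb
  | bcbaa => baa => a
  | bcba => ba => ε
  | acbcbbb => acbbb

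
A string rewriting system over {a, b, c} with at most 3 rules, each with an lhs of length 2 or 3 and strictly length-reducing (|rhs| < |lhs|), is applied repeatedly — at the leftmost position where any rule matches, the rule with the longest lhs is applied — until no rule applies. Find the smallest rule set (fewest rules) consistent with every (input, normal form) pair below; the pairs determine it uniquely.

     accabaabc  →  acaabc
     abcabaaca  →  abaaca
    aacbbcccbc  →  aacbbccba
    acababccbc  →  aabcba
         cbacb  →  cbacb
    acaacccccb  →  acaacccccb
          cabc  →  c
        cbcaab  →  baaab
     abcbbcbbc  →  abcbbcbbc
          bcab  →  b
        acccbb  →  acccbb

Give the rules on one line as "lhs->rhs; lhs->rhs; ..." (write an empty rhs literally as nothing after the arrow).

  | accabaabc => acaabc
  | abcabaaca => abaaca
  | aacbbcccbc => aacbbccba
  | acababccbc => aabccbc => aabcba

cab->; cbc->ba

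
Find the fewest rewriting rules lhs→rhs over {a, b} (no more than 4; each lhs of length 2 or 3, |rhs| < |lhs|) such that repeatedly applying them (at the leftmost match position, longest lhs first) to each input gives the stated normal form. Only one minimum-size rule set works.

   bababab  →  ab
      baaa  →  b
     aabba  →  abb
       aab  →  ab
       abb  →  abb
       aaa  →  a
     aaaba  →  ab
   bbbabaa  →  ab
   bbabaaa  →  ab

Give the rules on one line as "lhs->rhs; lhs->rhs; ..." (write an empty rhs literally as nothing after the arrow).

aa->a; ba->b; bab->ab

  | bababab => ababab => aabab => abab => aab => ab
  | baaa => baa => ba => b
  | aabba => abba => abb
  | aab => ab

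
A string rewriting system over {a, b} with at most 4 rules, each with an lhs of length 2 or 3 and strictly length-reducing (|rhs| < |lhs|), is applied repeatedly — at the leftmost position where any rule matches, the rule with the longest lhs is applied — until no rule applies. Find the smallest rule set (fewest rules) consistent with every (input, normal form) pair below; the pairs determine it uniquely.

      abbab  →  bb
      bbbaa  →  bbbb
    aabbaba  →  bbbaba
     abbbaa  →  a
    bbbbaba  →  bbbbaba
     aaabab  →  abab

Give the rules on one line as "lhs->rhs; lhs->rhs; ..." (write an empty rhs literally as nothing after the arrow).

aa->b; aaa->a; abb->a

  | abbab => aab => bb
  | bbbaa => bbbb
  | aabbaba => bbbaba
  | abbbaa => abaa => abb => a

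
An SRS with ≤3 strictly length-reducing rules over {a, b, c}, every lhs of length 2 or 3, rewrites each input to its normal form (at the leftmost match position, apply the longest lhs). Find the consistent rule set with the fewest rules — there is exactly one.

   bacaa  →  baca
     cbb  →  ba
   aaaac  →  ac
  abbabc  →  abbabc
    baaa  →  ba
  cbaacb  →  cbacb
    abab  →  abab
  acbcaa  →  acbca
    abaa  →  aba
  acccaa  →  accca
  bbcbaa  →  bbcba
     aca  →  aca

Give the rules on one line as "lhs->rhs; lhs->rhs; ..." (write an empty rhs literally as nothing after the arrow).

  | bacaa => baca
  | cbb => ba
  | aaaac => aaac => aac => ac
  | abbabc

aa->a; cbb->ba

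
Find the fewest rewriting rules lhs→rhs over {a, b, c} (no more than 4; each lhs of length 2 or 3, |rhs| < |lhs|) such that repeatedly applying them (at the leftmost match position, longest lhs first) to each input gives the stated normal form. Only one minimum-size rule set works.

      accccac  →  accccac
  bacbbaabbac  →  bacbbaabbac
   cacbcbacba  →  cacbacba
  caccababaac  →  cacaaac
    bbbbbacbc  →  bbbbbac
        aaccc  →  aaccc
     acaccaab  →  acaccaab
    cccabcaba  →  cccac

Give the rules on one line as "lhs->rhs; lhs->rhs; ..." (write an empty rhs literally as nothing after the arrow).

  | accccac
  | bacbbaabbac
  | cacbcbacba => cacbacba
  | caccababaac => cacccbaac => cacaaac

aba->c; bc->; ccb->a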